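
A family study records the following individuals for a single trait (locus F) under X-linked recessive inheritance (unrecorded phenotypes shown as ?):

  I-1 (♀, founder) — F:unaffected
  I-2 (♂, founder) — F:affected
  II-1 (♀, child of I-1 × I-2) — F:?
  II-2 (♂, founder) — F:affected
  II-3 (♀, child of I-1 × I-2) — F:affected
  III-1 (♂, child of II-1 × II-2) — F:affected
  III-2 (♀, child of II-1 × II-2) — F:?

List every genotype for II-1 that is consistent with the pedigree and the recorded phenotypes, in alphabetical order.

II-1 ∈ {X^FX^f, X^fX^f}

F/I-1 un ·: X^FX^f
F/I-2 aff ·: X^fY
F/II-1 ? I-1×I-2: X^FX^f|X^fX^f
F/II-2 aff ·: X^fY
F/II-3 aff I-1×I-2: X^fX^f
F/III-1 aff II-1×II-2: X^fY
F/III-2 ? II-1×II-2: X^FX^f|X^fX^f
⇒ F over [I-1,I-2,II-1,II-2,II-3,III-1,III-2]: 3 consistent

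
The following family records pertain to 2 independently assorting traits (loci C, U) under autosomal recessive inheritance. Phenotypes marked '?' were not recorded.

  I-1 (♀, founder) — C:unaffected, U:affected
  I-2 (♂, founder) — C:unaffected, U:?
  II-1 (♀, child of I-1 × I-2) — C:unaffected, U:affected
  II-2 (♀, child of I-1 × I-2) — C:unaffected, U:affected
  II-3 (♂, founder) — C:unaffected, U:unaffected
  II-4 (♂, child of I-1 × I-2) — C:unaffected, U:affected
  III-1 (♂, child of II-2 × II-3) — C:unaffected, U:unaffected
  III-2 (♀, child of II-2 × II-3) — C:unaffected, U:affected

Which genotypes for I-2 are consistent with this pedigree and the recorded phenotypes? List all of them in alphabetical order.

C/I-1 un ·: CC|Cc
C/I-2 un ·: CC|Cc
C/II-1 un I-1×I-2: CC|Cc
C/II-2 un I-1×I-2: CC|Cc
C/II-3 un ·: CC|Cc
C/II-4 un I-1×I-2: CC|Cc
C/III-1 un II-2×II-3: CC|Cc
C/III-2 un II-2×II-3: CC|Cc
⇒ C over [I-1,I-2,II-1,II-2,II-3,II-4,III-1,III-2]: 161 consistent
U/I-1 aff ·: uu
U/I-2 ? ·: Uu|uu
U/II-1 aff I-1×I-2: uu
U/II-2 aff I-1×I-2: uu
U/II-3 un ·: Uu
U/II-4 aff I-1×I-2: uu
U/III-1 un II-2×II-3: Uu
U/III-2 aff II-2×II-3: uu
⇒ U over [I-1,I-2,II-1,II-2,II-3,II-4,III-1,III-2]: 2 consistent

I-2 ∈ {CC Uu, CC uu, Cc Uu, Cc uu}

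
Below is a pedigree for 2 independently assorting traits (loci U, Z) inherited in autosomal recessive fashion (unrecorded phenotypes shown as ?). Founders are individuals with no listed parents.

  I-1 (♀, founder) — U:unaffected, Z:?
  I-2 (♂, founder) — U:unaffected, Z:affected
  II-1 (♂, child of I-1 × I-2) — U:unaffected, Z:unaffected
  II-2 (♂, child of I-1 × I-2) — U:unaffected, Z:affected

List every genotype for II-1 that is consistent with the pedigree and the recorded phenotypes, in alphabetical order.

II-1 ∈ {UU Zz, Uu Zz}

U/I-1 un ·: UU|Uu
U/I-2 un ·: UU|Uu
U/II-1 un I-1×I-2: UU|Uu
U/II-2 un I-1×I-2: UU|Uu
⇒ U over [I-1,I-2,II-1,II-2]: 13 consistent
Z/I-1 ? ·: Zz
Z/I-2 aff ·: zz
Z/II-1 un I-1×I-2: Zz
Z/II-2 aff I-1×I-2: zz
⇒ Z over [I-1,I-2,II-1,II-2]: 1 consistent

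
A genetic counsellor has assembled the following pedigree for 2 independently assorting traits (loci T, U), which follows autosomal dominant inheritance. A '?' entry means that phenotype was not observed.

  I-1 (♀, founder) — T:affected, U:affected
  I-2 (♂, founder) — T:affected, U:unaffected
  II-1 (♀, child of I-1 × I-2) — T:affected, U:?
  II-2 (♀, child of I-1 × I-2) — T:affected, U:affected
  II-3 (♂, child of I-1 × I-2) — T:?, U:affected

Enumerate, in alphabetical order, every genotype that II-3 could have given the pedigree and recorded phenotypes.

T/I-1 aff ·: Tt|TT
T/I-2 aff ·: Tt|TT
T/II-1 aff I-1×I-2: Tt|TT
T/II-2 aff I-1×I-2: Tt|TT
T/II-3 ? I-1×I-2: tt|Tt|TT
⇒ T over [I-1,I-2,II-1,II-2,II-3]: 29 consistent
U/I-1 aff ·: Uu|UU
U/I-2 un ·: uu
U/II-1 ? I-1×I-2: uu|Uu
U/II-2 aff I-1×I-2: Uu
U/II-3 aff I-1×I-2: Uu
⇒ U over [I-1,I-2,II-1,II-2,II-3]: 3 consistent

II-3 ∈ {TT Uu, Tt Uu, tt Uu}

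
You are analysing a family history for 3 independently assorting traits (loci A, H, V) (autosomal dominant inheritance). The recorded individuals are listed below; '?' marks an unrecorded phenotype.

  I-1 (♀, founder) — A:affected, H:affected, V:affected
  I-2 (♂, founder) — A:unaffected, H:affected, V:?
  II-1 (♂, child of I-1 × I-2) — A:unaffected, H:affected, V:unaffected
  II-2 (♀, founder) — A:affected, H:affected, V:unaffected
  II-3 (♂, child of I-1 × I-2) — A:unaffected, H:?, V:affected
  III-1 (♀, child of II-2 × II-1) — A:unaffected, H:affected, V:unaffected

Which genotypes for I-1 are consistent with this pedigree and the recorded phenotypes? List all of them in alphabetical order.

A/I-1 aff ·: Aa
A/I-2 un ·: aa
A/II-1 un I-1×I-2: aa
A/II-2 aff ·: Aa
A/II-3 un I-1×I-2: aa
A/III-1 un II-2×II-1: aa
⇒ A over [I-1,I-2,II-1,II-2,II-3,III-1]: 1 consistent
H/I-1 aff ·: Hh|HH
H/I-2 aff ·: Hh|HH
H/II-1 aff I-1×I-2: Hh|HH
H/II-2 aff ·: Hh|HH
H/II-3 ? I-1×I-2: hh|Hh|HH
H/III-1 aff II-2×II-1: Hh|HH
⇒ H over [I-1,I-2,II-1,II-2,II-3,III-1]: 52 consistent
V/I-1 aff ·: Vv
V/I-2 ? ·: vv|Vv
V/II-1 un I-1×I-2: vv
V/II-2 un ·: vv
V/II-3 aff I-1×I-2: Vv|VV
V/III-1 un II-2×II-1: vv
⇒ V over [I-1,I-2,II-1,II-2,II-3,III-1]: 3 consistent

I-1 ∈ {Aa HH Vv, Aa Hh Vv}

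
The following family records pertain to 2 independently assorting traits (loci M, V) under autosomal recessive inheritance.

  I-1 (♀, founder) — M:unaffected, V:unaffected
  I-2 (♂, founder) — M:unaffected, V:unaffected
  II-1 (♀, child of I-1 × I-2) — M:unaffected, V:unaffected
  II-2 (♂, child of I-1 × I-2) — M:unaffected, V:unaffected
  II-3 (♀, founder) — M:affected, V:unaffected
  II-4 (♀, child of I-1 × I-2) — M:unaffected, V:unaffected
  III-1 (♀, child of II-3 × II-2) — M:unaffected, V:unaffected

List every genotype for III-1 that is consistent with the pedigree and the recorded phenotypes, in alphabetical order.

III-1 ∈ {Mm VV, Mm Vv}

M/I-1 un ·: MM|Mm
M/I-2 un ·: MM|Mm
M/II-1 un I-1×I-2: MM|Mm
M/II-2 un I-1×I-2: MM|Mm
M/II-3 aff ·: mm
M/II-4 un I-1×I-2: MM|Mm
M/III-1 un II-3×II-2: Mm
⇒ M over [I-1,I-2,II-1,II-2,II-3,II-4,III-1]: 25 consistent
V/I-1 un ·: VV|Vv
V/I-2 un ·: VV|Vv
V/II-1 un I-1×I-2: VV|Vv
V/II-2 un I-1×I-2: VV|Vv
V/II-3 un ·: VV|Vv
V/II-4 un I-1×I-2: VV|Vv
V/III-1 un II-3×II-2: VV|Vv
⇒ V over [I-1,I-2,II-1,II-2,II-3,II-4,III-1]: 87 consistent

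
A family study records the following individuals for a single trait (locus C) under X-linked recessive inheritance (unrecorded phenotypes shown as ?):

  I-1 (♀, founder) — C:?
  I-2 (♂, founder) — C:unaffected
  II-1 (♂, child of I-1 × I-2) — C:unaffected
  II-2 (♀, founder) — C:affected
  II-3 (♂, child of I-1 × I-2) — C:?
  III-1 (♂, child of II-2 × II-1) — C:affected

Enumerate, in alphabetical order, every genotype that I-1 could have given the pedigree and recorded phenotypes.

C/I-1 ? ·: X^CX^C|X^CX^c
C/I-2 un ·: X^CY
C/II-1 un I-1×I-2: X^CY
C/II-2 aff ·: X^cX^c
C/II-3 ? I-1×I-2: X^CY|X^cY
C/III-1 aff II-2×II-1: X^cY
⇒ C over [I-1,I-2,II-1,II-2,II-3,III-1]: 3 consistent

I-1 ∈ {X^CX^C, X^CX^c}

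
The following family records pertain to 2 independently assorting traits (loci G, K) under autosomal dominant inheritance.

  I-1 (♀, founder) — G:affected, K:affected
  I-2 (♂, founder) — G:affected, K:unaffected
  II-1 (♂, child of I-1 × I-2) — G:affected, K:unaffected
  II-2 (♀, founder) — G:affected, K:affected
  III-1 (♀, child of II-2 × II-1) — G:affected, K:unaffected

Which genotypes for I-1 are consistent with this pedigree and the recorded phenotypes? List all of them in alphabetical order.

G/I-1 aff ·: Gg|GG
G/I-2 aff ·: Gg|GG
G/II-1 aff I-1×I-2: Gg|GG
G/II-2 aff ·: Gg|GG
G/III-1 aff II-2×II-1: Gg|GG
⇒ G over [I-1,I-2,II-1,II-2,III-1]: 24 consistent
K/I-1 aff ·: Kk
K/I-2 un ·: kk
K/II-1 un I-1×I-2: kk
K/II-2 aff ·: Kk
K/III-1 un II-2×II-1: kk
⇒ K over [I-1,I-2,II-1,II-2,III-1]: 1 consistent

I-1 ∈ {GG Kk, Gg Kk}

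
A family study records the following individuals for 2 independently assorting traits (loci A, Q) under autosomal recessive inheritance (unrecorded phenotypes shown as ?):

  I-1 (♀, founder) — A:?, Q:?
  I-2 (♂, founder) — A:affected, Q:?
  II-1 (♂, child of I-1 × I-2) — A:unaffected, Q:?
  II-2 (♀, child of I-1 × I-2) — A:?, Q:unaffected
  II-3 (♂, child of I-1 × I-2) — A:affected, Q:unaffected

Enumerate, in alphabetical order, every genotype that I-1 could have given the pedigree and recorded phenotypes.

A/I-1 ? ·: Aa
A/I-2 aff ·: aa
A/II-1 un I-1×I-2: Aa
A/II-2 ? I-1×I-2: Aa|aa
A/II-3 aff I-1×I-2: aa
⇒ A over [I-1,I-2,II-1,II-2,II-3]: 2 consistent
Q/I-1 ? ·: QQ|Qq|qq
Q/I-2 ? ·: QQ|Qq|qq
Q/II-1 ? I-1×I-2: QQ|Qq|qq
Q/II-2 un I-1×I-2: QQ|Qq
Q/II-3 un I-1×I-2: QQ|Qq
⇒ Q over [I-1,I-2,II-1,II-2,II-3]: 35 consistent

I-1 ∈ {Aa QQ, Aa Qq, Aa qq}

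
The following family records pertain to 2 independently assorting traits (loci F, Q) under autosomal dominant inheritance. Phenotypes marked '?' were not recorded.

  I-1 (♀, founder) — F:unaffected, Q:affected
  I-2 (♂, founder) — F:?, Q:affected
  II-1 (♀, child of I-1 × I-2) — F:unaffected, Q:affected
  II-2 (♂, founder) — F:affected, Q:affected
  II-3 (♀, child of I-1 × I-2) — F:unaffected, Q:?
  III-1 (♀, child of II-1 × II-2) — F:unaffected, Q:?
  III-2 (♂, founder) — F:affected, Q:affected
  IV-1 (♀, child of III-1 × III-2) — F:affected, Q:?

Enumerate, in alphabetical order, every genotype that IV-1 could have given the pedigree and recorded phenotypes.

F/I-1 un ·: ff
F/I-2 ? ·: ff|Ff
F/II-1 un I-1×I-2: ff
F/II-2 aff ·: Ff
F/II-3 un I-1×I-2: ff
F/III-1 un II-1×II-2: ff
F/III-2 aff ·: Ff|FF
F/IV-1 aff III-1×III-2: Ff
⇒ F over [I-1,I-2,II-1,II-2,II-3,III-1,III-2,IV-1]: 4 consistent
Q/I-1 aff ·: Qq|QQ
Q/I-2 aff ·: Qq|QQ
Q/II-1 aff I-1×I-2: Qq|QQ
Q/II-2 aff ·: Qq|QQ
Q/II-3 ? I-1×I-2: qq|Qq|QQ
Q/III-1 ? II-1×II-2: qq|Qq|QQ
Q/III-2 aff ·: Qq|QQ
Q/IV-1 ? III-1×III-2: qq|Qq|QQ
⇒ Q over [I-1,I-2,II-1,II-2,II-3,III-1,III-2,IV-1]: 221 consistent

IV-1 ∈ {Ff QQ, Ff Qq, Ff qq}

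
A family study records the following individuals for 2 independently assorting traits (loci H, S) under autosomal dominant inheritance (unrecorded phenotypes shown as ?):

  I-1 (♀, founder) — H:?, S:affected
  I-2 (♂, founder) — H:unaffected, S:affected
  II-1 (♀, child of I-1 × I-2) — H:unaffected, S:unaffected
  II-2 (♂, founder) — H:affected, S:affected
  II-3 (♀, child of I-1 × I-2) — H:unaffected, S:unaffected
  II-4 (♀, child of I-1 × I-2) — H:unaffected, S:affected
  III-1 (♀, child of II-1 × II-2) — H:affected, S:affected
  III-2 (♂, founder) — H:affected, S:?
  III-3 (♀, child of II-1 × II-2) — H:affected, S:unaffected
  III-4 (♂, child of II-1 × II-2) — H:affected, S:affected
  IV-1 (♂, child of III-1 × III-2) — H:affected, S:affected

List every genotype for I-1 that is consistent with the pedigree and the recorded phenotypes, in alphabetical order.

I-1 ∈ {Hh Ss, hh Ss}

H/I-1 ? ·: hh|Hh
H/I-2 un ·: hh
H/II-1 un I-1×I-2: hh
H/II-2 aff ·: Hh|HH
H/II-3 un I-1×I-2: hh
H/II-4 un I-1×I-2: hh
H/III-1 aff II-1×II-2: Hh
H/III-2 aff ·: Hh|HH
H/III-3 aff II-1×II-2: Hh
H/III-4 aff II-1×II-2: Hh
H/IV-1 aff III-1×III-2: Hh|HH
⇒ H over [I-1,I-2,II-1,II-2,II-3,II-4,III-1,III-2,III-3,III-4,IV-1]: 16 consistent
S/I-1 aff ·: Ss
S/I-2 aff ·: Ss
S/II-1 un I-1×I-2: ss
S/II-2 aff ·: Ss
S/II-3 un I-1×I-2: ss
S/II-4 aff I-1×I-2: Ss|SS
S/III-1 aff II-1×II-2: Ss
S/III-2 ? ·: ss|Ss|SS
S/III-3 un II-1×II-2: ss
S/III-4 aff II-1×II-2: Ss
S/IV-1 aff III-1×III-2: Ss|SS
⇒ S over [I-1,I-2,II-1,II-2,II-3,II-4,III-1,III-2,III-3,III-4,IV-1]: 10 consistent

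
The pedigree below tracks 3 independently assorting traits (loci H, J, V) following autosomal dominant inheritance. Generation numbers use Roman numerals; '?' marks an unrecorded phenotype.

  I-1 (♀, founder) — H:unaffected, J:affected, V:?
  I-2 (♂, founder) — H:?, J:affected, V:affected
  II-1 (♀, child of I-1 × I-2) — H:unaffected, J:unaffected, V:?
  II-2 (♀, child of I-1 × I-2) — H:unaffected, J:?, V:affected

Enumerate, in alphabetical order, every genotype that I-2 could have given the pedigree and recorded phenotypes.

I-2 ∈ {Hh Jj VV, Hh Jj Vv, hh Jj VV, hh Jj Vv}

H/I-1 un ·: hh
H/I-2 ? ·: hh|Hh
H/II-1 un I-1×I-2: hh
H/II-2 un I-1×I-2: hh
⇒ H over [I-1,I-2,II-1,II-2]: 2 consistent
J/I-1 aff ·: Jj
J/I-2 aff ·: Jj
J/II-1 un I-1×I-2: jj
J/II-2 ? I-1×I-2: jj|Jj|JJ
⇒ J over [I-1,I-2,II-1,II-2]: 3 consistent
V/I-1 ? ·: vv|Vv|VV
V/I-2 aff ·: Vv|VV
V/II-1 ? I-1×I-2: vv|Vv|VV
V/II-2 aff I-1×I-2: Vv|VV
⇒ V over [I-1,I-2,II-1,II-2]: 18 consistent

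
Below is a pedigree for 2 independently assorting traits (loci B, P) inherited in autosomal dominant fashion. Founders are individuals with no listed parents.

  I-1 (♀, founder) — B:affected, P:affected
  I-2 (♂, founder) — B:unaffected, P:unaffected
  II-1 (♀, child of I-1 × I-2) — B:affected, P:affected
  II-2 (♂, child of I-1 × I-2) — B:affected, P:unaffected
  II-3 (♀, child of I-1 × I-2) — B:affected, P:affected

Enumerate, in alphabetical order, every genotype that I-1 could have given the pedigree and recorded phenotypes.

I-1 ∈ {BB Pp, Bb Pp}

B/I-1 aff ·: Bb|BB
B/I-2 un ·: bb
B/II-1 aff I-1×I-2: Bb
B/II-2 aff I-1×I-2: Bb
B/II-3 aff I-1×I-2: Bb
⇒ B over [I-1,I-2,II-1,II-2,II-3]: 2 consistent
P/I-1 aff ·: Pp
P/I-2 un ·: pp
P/II-1 aff I-1×I-2: Pp
P/II-2 un I-1×I-2: pp
P/II-3 aff I-1×I-2: Pp
⇒ P over [I-1,I-2,II-1,II-2,II-3]: 1 consistent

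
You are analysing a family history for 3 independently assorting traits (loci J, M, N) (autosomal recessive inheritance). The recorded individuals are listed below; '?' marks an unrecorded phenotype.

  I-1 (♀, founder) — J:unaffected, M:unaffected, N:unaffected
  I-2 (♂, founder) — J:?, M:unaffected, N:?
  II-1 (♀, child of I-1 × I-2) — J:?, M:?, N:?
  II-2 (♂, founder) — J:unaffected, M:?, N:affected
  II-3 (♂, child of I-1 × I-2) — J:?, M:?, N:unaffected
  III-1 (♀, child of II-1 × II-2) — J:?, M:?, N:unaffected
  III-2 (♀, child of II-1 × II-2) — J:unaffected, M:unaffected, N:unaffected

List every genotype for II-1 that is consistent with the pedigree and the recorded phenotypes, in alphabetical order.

J/I-1 un ·: JJ|Jj
J/I-2 ? ·: JJ|Jj|jj
J/II-1 ? I-1×I-2: JJ|Jj|jj
J/II-2 un ·: JJ|Jj
J/II-3 ? I-1×I-2: JJ|Jj|jj
J/III-1 ? II-1×II-2: JJ|Jj|jj
J/III-2 un II-1×II-2: JJ|Jj
⇒ J over [I-1,I-2,II-1,II-2,II-3,III-1,III-2]: 155 consistent
M/I-1 un ·: MM|Mm
M/I-2 un ·: MM|Mm
M/II-1 ? I-1×I-2: MM|Mm|mm
M/II-2 ? ·: MM|Mm|mm
M/II-3 ? I-1×I-2: MM|Mm|mm
M/III-1 ? II-1×II-2: MM|Mm|mm
M/III-2 un II-1×II-2: MM|Mm
⇒ M over [I-1,I-2,II-1,II-2,II-3,III-1,III-2]: 141 consistent
N/I-1 un ·: NN|Nn
N/I-2 ? ·: NN|Nn|nn
N/II-1 ? I-1×I-2: NN|Nn
N/II-2 aff ·: nn
N/II-3 un I-1×I-2: NN|Nn
N/III-1 un II-1×II-2: Nn
N/III-2 un II-1×II-2: Nn
⇒ N over [I-1,I-2,II-1,II-2,II-3,III-1,III-2]: 15 consistent

II-1 ∈ {JJ MM NN, JJ MM Nn, JJ Mm NN, JJ Mm Nn, JJ mm NN, JJ mm Nn, Jj MM NN, Jj MM Nn, Jj Mm NN, Jj Mm Nn, Jj mm NN, Jj mm Nn, jj MM NN, jj MM Nn, jj Mm NN, jj Mm Nn, jj mm NN, jj mm Nn}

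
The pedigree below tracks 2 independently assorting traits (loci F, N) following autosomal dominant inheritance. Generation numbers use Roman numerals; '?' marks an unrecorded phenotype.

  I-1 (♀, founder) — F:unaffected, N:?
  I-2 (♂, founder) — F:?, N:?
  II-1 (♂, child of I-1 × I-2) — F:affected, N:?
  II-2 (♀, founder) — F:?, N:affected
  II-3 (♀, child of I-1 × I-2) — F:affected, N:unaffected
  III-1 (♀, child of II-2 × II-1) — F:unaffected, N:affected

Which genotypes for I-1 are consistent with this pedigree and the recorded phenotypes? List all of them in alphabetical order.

I-1 ∈ {ff Nn, ff nn}

F/I-1 un ·: ff
F/I-2 ? ·: Ff|FF
F/II-1 aff I-1×I-2: Ff
F/II-2 ? ·: ff|Ff
F/II-3 aff I-1×I-2: Ff
F/III-1 un II-2×II-1: ff
⇒ F over [I-1,I-2,II-1,II-2,II-3,III-1]: 4 consistent
N/I-1 ? ·: nn|Nn
N/I-2 ? ·: nn|Nn
N/II-1 ? I-1×I-2: nn|Nn|NN
N/II-2 aff ·: Nn|NN
N/II-3 un I-1×I-2: nn
N/III-1 aff II-2×II-1: Nn|NN
⇒ N over [I-1,I-2,II-1,II-2,II-3,III-1]: 23 consistent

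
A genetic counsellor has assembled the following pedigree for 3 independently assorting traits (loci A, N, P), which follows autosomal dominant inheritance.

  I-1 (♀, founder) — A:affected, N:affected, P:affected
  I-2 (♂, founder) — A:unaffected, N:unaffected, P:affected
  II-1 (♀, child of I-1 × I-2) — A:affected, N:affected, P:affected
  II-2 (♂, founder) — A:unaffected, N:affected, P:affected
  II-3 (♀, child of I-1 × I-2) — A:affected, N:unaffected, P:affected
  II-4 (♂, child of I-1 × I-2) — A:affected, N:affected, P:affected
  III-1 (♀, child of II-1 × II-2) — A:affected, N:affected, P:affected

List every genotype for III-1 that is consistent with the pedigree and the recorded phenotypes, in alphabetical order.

III-1 ∈ {Aa NN PP, Aa NN Pp, Aa Nn PP, Aa Nn Pp}

A/I-1 aff ·: Aa|AA
A/I-2 un ·: aa
A/II-1 aff I-1×I-2: Aa
A/II-2 un ·: aa
A/II-3 aff I-1×I-2: Aa
A/II-4 aff I-1×I-2: Aa
A/III-1 aff II-1×II-2: Aa
⇒ A over [I-1,I-2,II-1,II-2,II-3,II-4,III-1]: 2 consistent
N/I-1 aff ·: Nn
N/I-2 un ·: nn
N/II-1 aff I-1×I-2: Nn
N/II-2 aff ·: Nn|NN
N/II-3 un I-1×I-2: nn
N/II-4 aff I-1×I-2: Nn
N/III-1 aff II-1×II-2: Nn|NN
⇒ N over [I-1,I-2,II-1,II-2,II-3,II-4,III-1]: 4 consistent
P/I-1 aff ·: Pp|PP
P/I-2 aff ·: Pp|PP
P/II-1 aff I-1×I-2: Pp|PP
P/II-2 aff ·: Pp|PP
P/II-3 aff I-1×I-2: Pp|PP
P/II-4 aff I-1×I-2: Pp|PP
P/III-1 aff II-1×II-2: Pp|PP
⇒ P over [I-1,I-2,II-1,II-2,II-3,II-4,III-1]: 87 consistent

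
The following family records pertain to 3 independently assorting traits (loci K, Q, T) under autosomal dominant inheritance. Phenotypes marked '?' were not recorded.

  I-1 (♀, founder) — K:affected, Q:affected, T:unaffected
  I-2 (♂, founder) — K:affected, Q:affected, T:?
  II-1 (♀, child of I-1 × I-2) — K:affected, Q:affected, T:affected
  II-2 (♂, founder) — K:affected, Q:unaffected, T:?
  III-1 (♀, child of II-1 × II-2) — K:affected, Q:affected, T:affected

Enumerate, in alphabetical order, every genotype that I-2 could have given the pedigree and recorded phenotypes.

K/I-1 aff ·: Kk|KK
K/I-2 aff ·: Kk|KK
K/II-1 aff I-1×I-2: Kk|KK
K/II-2 aff ·: Kk|KK
K/III-1 aff II-1×II-2: Kk|KK
⇒ K over [I-1,I-2,II-1,II-2,III-1]: 24 consistent
Q/I-1 aff ·: Qq|QQ
Q/I-2 aff ·: Qq|QQ
Q/II-1 aff I-1×I-2: Qq|QQ
Q/II-2 un ·: qq
Q/III-1 aff II-1×II-2: Qq
⇒ Q over [I-1,I-2,II-1,II-2,III-1]: 7 consistent
T/I-1 un ·: tt
T/I-2 ? ·: Tt|TT
T/II-1 aff I-1×I-2: Tt
T/II-2 ? ·: tt|Tt|TT
T/III-1 aff II-1×II-2: Tt|TT
⇒ T over [I-1,I-2,II-1,II-2,III-1]: 10 consistent

I-2 ∈ {KK QQ TT, KK QQ Tt, KK Qq TT, KK Qq Tt, Kk QQ TT, Kk QQ Tt, Kk Qq TT, Kk Qq Tt}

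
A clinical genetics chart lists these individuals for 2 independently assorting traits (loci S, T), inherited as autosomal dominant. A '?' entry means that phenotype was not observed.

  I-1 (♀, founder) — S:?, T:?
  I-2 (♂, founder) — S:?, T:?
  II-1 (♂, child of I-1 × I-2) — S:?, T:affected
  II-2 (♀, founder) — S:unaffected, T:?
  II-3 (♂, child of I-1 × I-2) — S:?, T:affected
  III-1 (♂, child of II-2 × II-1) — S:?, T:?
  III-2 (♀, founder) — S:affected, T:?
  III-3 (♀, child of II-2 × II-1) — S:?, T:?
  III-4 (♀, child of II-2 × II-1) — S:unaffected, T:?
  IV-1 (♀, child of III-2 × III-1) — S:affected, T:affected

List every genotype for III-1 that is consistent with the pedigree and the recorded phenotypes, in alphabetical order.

III-1 ∈ {Ss TT, Ss Tt, Ss tt, ss TT, ss Tt, ss tt}

S/I-1 ? ·: ss|Ss|SS
S/I-2 ? ·: ss|Ss|SS
S/II-1 ? I-1×I-2: ss|Ss
S/II-2 un ·: ss
S/II-3 ? I-1×I-2: ss|Ss|SS
S/III-1 ? II-2×II-1: ss|Ss
S/III-2 aff ·: Ss|SS
S/III-3 ? II-2×II-1: ss|Ss
S/III-4 un II-2×II-1: ss
S/IV-1 aff III-2×III-1: Ss|SS
⇒ S over [I-1,I-2,II-1,II-2,II-3,III-1,III-2,III-3,III-4,IV-1]: 172 consistent
T/I-1 ? ·: tt|Tt|TT
T/I-2 ? ·: tt|Tt|TT
T/II-1 aff I-1×I-2: Tt|TT
T/II-2 ? ·: tt|Tt|TT
T/II-3 aff I-1×I-2: Tt|TT
T/III-1 ? II-2×II-1: tt|Tt|TT
T/III-2 ? ·: tt|Tt|TT
T/III-3 ? II-2×II-1: tt|Tt|TT
T/III-4 ? II-2×II-1: tt|Tt|TT
T/IV-1 aff III-2×III-1: Tt|TT
⇒ T over [I-1,I-2,II-1,II-2,II-3,III-1,III-2,III-3,III-4,IV-1]: 1945 consistent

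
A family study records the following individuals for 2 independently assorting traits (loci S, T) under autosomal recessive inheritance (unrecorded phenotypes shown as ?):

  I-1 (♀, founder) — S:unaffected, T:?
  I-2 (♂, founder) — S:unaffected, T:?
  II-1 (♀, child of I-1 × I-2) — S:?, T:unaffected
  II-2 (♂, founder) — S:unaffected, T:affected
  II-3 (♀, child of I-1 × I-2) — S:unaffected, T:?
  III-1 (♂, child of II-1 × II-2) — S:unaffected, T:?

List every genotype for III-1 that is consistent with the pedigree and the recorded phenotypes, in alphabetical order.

III-1 ∈ {SS Tt, SS tt, Ss Tt, Ss tt}

S/I-1 un ·: SS|Ss
S/I-2 un ·: SS|Ss
S/II-1 ? I-1×I-2: SS|Ss|ss
S/II-2 un ·: SS|Ss
S/II-3 un I-1×I-2: SS|Ss
S/III-1 un II-1×II-2: SS|Ss
⇒ S over [I-1,I-2,II-1,II-2,II-3,III-1]: 49 consistent
T/I-1 ? ·: TT|Tt|tt
T/I-2 ? ·: TT|Tt|tt
T/II-1 un I-1×I-2: TT|Tt
T/II-2 aff ·: tt
T/II-3 ? I-1×I-2: TT|Tt|tt
T/III-1 ? II-1×II-2: Tt|tt
⇒ T over [I-1,I-2,II-1,II-2,II-3,III-1]: 34 consistent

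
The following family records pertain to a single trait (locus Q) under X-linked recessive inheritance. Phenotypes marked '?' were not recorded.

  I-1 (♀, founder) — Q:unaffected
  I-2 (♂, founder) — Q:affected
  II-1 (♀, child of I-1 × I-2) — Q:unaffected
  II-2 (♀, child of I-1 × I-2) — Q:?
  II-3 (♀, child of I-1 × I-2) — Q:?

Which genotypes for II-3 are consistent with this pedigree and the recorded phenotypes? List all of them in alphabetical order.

II-3 ∈ {X^QX^q, X^qX^q}

Q/I-1 un ·: X^QX^Q|X^QX^q
Q/I-2 aff ·: X^qY
Q/II-1 un I-1×I-2: X^QX^q
Q/II-2 ? I-1×I-2: X^QX^q|X^qX^q
Q/II-3 ? I-1×I-2: X^QX^q|X^qX^q
⇒ Q over [I-1,I-2,II-1,II-2,II-3]: 5 consistent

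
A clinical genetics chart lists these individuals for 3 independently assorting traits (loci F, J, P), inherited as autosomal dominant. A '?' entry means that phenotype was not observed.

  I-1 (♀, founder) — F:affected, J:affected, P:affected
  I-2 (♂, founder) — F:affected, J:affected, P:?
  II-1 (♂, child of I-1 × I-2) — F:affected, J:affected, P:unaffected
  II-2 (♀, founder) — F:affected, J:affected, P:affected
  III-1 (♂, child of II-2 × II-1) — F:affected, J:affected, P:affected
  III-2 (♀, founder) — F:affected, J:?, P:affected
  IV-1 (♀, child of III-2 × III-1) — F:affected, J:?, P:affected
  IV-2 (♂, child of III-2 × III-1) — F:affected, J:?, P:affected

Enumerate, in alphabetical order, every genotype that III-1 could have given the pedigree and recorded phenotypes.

III-1 ∈ {FF JJ Pp, FF Jj Pp, Ff JJ Pp, Ff Jj Pp}

F/I-1 aff ·: Ff|FF
F/I-2 aff ·: Ff|FF
F/II-1 aff I-1×I-2: Ff|FF
F/II-2 aff ·: Ff|FF
F/III-1 aff II-2×II-1: Ff|FF
F/III-2 aff ·: Ff|FF
F/IV-1 aff III-2×III-1: Ff|FF
F/IV-2 aff III-2×III-1: Ff|FF
⇒ F over [I-1,I-2,II-1,II-2,III-1,III-2,IV-1,IV-2]: 150 consistent
J/I-1 aff ·: Jj|JJ
J/I-2 aff ·: Jj|JJ
J/II-1 aff I-1×I-2: Jj|JJ
J/II-2 aff ·: Jj|JJ
J/III-1 aff II-2×II-1: Jj|JJ
J/III-2 ? ·: jj|Jj|JJ
J/IV-1 ? III-2×III-1: jj|Jj|JJ
J/IV-2 ? III-2×III-1: jj|Jj|JJ
⇒ J over [I-1,I-2,II-1,II-2,III-1,III-2,IV-1,IV-2]: 254 consistent
P/I-1 aff ·: Pp
P/I-2 ? ·: pp|Pp
P/II-1 un I-1×I-2: pp
P/II-2 aff ·: Pp|PP
P/III-1 aff II-2×II-1: Pp
P/III-2 aff ·: Pp|PP
P/IV-1 aff III-2×III-1: Pp|PP
P/IV-2 aff III-2×III-1: Pp|PP
⇒ P over [I-1,I-2,II-1,II-2,III-1,III-2,IV-1,IV-2]: 32 consistent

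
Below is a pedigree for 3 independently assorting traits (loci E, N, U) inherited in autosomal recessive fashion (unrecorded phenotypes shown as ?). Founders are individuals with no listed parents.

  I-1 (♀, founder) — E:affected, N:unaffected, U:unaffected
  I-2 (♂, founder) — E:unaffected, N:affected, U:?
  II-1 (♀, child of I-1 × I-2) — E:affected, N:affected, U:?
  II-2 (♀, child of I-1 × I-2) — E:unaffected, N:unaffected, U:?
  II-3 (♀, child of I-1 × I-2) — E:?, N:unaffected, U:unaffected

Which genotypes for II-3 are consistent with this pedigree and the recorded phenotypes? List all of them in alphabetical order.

II-3 ∈ {Ee Nn UU, Ee Nn Uu, ee Nn UU, ee Nn Uu}

E/I-1 aff ·: ee
E/I-2 un ·: Ee
E/II-1 aff I-1×I-2: ee
E/II-2 un I-1×I-2: Ee
E/II-3 ? I-1×I-2: Ee|ee
⇒ E over [I-1,I-2,II-1,II-2,II-3]: 2 consistent
N/I-1 un ·: Nn
N/I-2 aff ·: nn
N/II-1 aff I-1×I-2: nn
N/II-2 un I-1×I-2: Nn
N/II-3 un I-1×I-2: Nn
⇒ N over [I-1,I-2,II-1,II-2,II-3]: 1 consistent
U/I-1 un ·: UU|Uu
U/I-2 ? ·: UU|Uu|uu
U/II-1 ? I-1×I-2: UU|Uu|uu
U/II-2 ? I-1×I-2: UU|Uu|uu
U/II-3 un I-1×I-2: UU|Uu
⇒ U over [I-1,I-2,II-1,II-2,II-3]: 40 consistent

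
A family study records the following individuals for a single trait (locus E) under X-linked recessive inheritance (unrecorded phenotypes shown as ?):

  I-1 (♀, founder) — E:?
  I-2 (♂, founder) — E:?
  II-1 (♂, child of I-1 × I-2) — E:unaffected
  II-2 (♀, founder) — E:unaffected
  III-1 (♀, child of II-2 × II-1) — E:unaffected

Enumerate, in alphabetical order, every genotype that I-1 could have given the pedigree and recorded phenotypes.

E/I-1 ? ·: X^EX^E|X^EX^e
E/I-2 ? ·: X^EY|X^eY
E/II-1 un I-1×I-2: X^EY
E/II-2 un ·: X^EX^E|X^EX^e
E/III-1 un II-2×II-1: X^EX^E|X^EX^e
⇒ E over [I-1,I-2,II-1,II-2,III-1]: 12 consistent

I-1 ∈ {X^EX^E, X^EX^e}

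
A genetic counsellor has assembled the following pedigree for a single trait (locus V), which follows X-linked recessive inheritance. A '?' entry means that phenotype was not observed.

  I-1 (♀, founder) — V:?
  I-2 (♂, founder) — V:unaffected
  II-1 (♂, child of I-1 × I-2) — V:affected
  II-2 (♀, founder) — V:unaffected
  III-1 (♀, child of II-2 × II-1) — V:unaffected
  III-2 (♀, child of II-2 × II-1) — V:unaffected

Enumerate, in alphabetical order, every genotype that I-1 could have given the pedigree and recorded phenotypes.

V/I-1 ? ·: X^VX^v|X^vX^v
V/I-2 un ·: X^VY
V/II-1 aff I-1×I-2: X^vY
V/II-2 un ·: X^VX^V|X^VX^v
V/III-1 un II-2×II-1: X^VX^v
V/III-2 un II-2×II-1: X^VX^v
⇒ V over [I-1,I-2,II-1,II-2,III-1,III-2]: 4 consistent

I-1 ∈ {X^VX^v, X^vX^v}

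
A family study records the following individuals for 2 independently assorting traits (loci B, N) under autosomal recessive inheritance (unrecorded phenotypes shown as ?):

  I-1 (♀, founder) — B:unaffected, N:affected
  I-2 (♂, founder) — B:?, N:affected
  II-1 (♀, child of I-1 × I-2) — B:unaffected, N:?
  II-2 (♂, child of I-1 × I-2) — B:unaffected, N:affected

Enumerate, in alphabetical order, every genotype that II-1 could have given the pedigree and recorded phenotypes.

II-1 ∈ {BB nn, Bb nn}

B/I-1 un ·: BB|Bb
B/I-2 ? ·: BB|Bb|bb
B/II-1 un I-1×I-2: BB|Bb
B/II-2 un I-1×I-2: BB|Bb
⇒ B over [I-1,I-2,II-1,II-2]: 15 consistent
N/I-1 aff ·: nn
N/I-2 aff ·: nn
N/II-1 ? I-1×I-2: nn
N/II-2 aff I-1×I-2: nn
⇒ N over [I-1,I-2,II-1,II-2]: 1 consistent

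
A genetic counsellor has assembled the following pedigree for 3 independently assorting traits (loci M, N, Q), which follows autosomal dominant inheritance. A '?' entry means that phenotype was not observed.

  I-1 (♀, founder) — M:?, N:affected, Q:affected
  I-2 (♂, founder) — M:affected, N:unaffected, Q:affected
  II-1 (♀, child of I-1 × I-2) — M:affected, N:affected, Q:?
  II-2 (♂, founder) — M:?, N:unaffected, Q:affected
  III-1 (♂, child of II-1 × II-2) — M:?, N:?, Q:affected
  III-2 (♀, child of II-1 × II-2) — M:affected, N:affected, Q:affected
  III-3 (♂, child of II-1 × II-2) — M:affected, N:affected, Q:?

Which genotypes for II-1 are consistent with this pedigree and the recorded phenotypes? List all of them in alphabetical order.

II-1 ∈ {MM Nn QQ, MM Nn Qq, MM Nn qq, Mm Nn QQ, Mm Nn Qq, Mm Nn qq}

M/I-1 ? ·: mm|Mm|MM
M/I-2 aff ·: Mm|MM
M/II-1 aff I-1×I-2: Mm|MM
M/II-2 ? ·: mm|Mm|MM
M/III-1 ? II-1×II-2: mm|Mm|MM
M/III-2 aff II-1×II-2: Mm|MM
M/III-3 aff II-1×II-2: Mm|MM
⇒ M over [I-1,I-2,II-1,II-2,III-1,III-2,III-3]: 150 consistent
N/I-1 aff ·: Nn|NN
N/I-2 un ·: nn
N/II-1 aff I-1×I-2: Nn
N/II-2 un ·: nn
N/III-1 ? II-1×II-2: nn|Nn
N/III-2 aff II-1×II-2: Nn
N/III-3 aff II-1×II-2: Nn
⇒ N over [I-1,I-2,II-1,II-2,III-1,III-2,III-3]: 4 consistent
Q/I-1 aff ·: Qq|QQ
Q/I-2 aff ·: Qq|QQ
Q/II-1 ? I-1×I-2: qq|Qq|QQ
Q/II-2 aff ·: Qq|QQ
Q/III-1 aff II-1×II-2: Qq|QQ
Q/III-2 aff II-1×II-2: Qq|QQ
Q/III-3 ? II-1×II-2: qq|Qq|QQ
⇒ Q over [I-1,I-2,II-1,II-2,III-1,III-2,III-3]: 99 consistent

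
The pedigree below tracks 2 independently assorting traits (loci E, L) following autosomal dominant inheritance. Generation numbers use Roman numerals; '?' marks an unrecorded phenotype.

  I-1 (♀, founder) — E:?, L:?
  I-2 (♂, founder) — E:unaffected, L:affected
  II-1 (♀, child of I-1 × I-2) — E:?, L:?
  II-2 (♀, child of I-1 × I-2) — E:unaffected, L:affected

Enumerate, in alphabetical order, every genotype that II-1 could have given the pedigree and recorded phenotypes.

E/I-1 ? ·: ee|Ee
E/I-2 un ·: ee
E/II-1 ? I-1×I-2: ee|Ee
E/II-2 un I-1×I-2: ee
⇒ E over [I-1,I-2,II-1,II-2]: 3 consistent
L/I-1 ? ·: ll|Ll|LL
L/I-2 aff ·: Ll|LL
L/II-1 ? I-1×I-2: ll|Ll|LL
L/II-2 aff I-1×I-2: Ll|LL
⇒ L over [I-1,I-2,II-1,II-2]: 18 consistent

II-1 ∈ {Ee LL, Ee Ll, Ee ll, ee LL, ee Ll, ee ll}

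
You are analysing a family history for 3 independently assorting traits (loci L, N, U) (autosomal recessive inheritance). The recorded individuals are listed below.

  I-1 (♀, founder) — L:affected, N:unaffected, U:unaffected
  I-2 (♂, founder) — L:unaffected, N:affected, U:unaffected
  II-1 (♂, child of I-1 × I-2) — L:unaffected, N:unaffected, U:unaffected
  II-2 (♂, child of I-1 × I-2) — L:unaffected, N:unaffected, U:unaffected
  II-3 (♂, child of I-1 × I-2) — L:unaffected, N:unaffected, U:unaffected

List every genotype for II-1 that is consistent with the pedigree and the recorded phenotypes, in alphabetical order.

L/I-1 aff ·: ll
L/I-2 un ·: LL|Ll
L/II-1 un I-1×I-2: Ll
L/II-2 un I-1×I-2: Ll
L/II-3 un I-1×I-2: Ll
⇒ L over [I-1,I-2,II-1,II-2,II-3]: 2 consistent
N/I-1 un ·: NN|Nn
N/I-2 aff ·: nn
N/II-1 un I-1×I-2: Nn
N/II-2 un I-1×I-2: Nn
N/II-3 un I-1×I-2: Nn
⇒ N over [I-1,I-2,II-1,II-2,II-3]: 2 consistent
U/I-1 un ·: UU|Uu
U/I-2 un ·: UU|Uu
U/II-1 un I-1×I-2: UU|Uu
U/II-2 un I-1×I-2: UU|Uu
U/II-3 un I-1×I-2: UU|Uu
⇒ U over [I-1,I-2,II-1,II-2,II-3]: 25 consistent

II-1 ∈ {Ll Nn UU, Ll Nn Uu}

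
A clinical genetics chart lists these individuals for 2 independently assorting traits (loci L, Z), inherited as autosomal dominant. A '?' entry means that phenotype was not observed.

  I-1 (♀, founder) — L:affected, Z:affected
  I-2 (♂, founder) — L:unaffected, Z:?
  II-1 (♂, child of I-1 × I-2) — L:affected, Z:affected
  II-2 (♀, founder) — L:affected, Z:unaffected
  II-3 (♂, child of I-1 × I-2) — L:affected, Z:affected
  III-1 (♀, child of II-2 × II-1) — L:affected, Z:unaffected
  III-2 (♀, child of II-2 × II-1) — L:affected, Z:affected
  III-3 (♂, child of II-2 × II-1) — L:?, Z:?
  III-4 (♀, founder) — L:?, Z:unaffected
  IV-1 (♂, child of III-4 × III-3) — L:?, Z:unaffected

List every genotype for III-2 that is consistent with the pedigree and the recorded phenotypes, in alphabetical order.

III-2 ∈ {LL Zz, Ll Zz}

L/I-1 aff ·: Ll|LL
L/I-2 un ·: ll
L/II-1 aff I-1×I-2: Ll
L/II-2 aff ·: Ll|LL
L/II-3 aff I-1×I-2: Ll
L/III-1 aff II-2×II-1: Ll|LL
L/III-2 aff II-2×II-1: Ll|LL
L/III-3 ? II-2×II-1: ll|Ll|LL
L/III-4 ? ·: ll|Ll|LL
L/IV-1 ? III-4×III-3: ll|Ll|LL
⇒ L over [I-1,I-2,II-1,II-2,II-3,III-1,III-2,III-3,III-4,IV-1]: 208 consistent
Z/I-1 aff ·: Zz|ZZ
Z/I-2 ? ·: zz|Zz|ZZ
Z/II-1 aff I-1×I-2: Zz
Z/II-2 un ·: zz
Z/II-3 aff I-1×I-2: Zz|ZZ
Z/III-1 un II-2×II-1: zz
Z/III-2 aff II-2×II-1: Zz
Z/III-3 ? II-2×II-1: zz|Zz
Z/III-4 un ·: zz
Z/IV-1 un III-4×III-3: zz
⇒ Z over [I-1,I-2,II-1,II-2,II-3,III-1,III-2,III-3,III-4,IV-1]: 16 consistent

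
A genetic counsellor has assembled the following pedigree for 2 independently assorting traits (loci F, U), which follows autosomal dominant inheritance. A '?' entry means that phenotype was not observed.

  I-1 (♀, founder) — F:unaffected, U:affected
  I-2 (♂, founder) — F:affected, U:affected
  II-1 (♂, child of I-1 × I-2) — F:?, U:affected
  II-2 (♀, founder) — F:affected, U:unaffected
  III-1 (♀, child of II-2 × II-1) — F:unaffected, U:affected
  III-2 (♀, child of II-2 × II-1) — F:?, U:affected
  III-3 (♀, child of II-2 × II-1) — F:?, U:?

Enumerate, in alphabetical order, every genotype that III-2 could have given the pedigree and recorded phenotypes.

III-2 ∈ {FF Uu, Ff Uu, ff Uu}

F/I-1 un ·: ff
F/I-2 aff ·: Ff|FF
F/II-1 ? I-1×I-2: ff|Ff
F/II-2 aff ·: Ff
F/III-1 un II-2×II-1: ff
F/III-2 ? II-2×II-1: ff|Ff|FF
F/III-3 ? II-2×II-1: ff|Ff|FF
⇒ F over [I-1,I-2,II-1,II-2,III-1,III-2,III-3]: 22 consistent
U/I-1 aff ·: Uu|UU
U/I-2 aff ·: Uu|UU
U/II-1 aff I-1×I-2: Uu|UU
U/II-2 un ·: uu
U/III-1 aff II-2×II-1: Uu
U/III-2 aff II-2×II-1: Uu
U/III-3 ? II-2×II-1: uu|Uu
⇒ U over [I-1,I-2,II-1,II-2,III-1,III-2,III-3]: 10 consistent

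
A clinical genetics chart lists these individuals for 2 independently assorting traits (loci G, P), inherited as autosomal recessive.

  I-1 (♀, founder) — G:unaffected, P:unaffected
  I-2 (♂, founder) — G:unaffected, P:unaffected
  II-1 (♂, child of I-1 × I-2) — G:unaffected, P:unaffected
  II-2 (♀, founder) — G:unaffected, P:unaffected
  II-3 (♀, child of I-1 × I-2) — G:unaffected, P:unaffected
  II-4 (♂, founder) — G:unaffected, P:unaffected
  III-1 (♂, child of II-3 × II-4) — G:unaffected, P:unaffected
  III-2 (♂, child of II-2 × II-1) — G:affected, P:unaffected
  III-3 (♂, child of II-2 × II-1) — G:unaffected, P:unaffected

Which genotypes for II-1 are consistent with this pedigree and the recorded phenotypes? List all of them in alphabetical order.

II-1 ∈ {Gg PP, Gg Pp}

G/I-1 un ·: GG|Gg
G/I-2 un ·: GG|Gg
G/II-1 un I-1×I-2: Gg
G/II-2 un ·: Gg
G/II-3 un I-1×I-2: GG|Gg
G/II-4 un ·: GG|Gg
G/III-1 un II-3×II-4: GG|Gg
G/III-2 aff II-2×II-1: gg
G/III-3 un II-2×II-1: GG|Gg
⇒ G over [I-1,I-2,II-1,II-2,II-3,II-4,III-1,III-2,III-3]: 42 consistent
P/I-1 un ·: PP|Pp
P/I-2 un ·: PP|Pp
P/II-1 un I-1×I-2: PP|Pp
P/II-2 un ·: PP|Pp
P/II-3 un I-1×I-2: PP|Pp
P/II-4 un ·: PP|Pp
P/III-1 un II-3×II-4: PP|Pp
P/III-2 un II-2×II-1: PP|Pp
P/III-3 un II-2×II-1: PP|Pp
⇒ P over [I-1,I-2,II-1,II-2,II-3,II-4,III-1,III-2,III-3]: 288 consistent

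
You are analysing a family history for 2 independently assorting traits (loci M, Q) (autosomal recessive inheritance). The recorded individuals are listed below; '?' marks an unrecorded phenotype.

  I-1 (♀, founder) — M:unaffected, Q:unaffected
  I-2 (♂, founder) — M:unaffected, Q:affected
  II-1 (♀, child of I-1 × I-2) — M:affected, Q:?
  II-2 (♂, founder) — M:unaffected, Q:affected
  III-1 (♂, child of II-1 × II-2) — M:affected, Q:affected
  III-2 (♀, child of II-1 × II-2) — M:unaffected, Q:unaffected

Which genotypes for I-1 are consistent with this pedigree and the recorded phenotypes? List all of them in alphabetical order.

M/I-1 un ·: Mm
M/I-2 un ·: Mm
M/II-1 aff I-1×I-2: mm
M/II-2 un ·: Mm
M/III-1 aff II-1×II-2: mm
M/III-2 un II-1×II-2: Mm
⇒ M over [I-1,I-2,II-1,II-2,III-1,III-2]: 1 consistent
Q/I-1 un ·: QQ|Qq
Q/I-2 aff ·: qq
Q/II-1 ? I-1×I-2: Qq
Q/II-2 aff ·: qq
Q/III-1 aff II-1×II-2: qq
Q/III-2 un II-1×II-2: Qq
⇒ Q over [I-1,I-2,II-1,II-2,III-1,III-2]: 2 consistent

I-1 ∈ {Mm QQ, Mm Qq}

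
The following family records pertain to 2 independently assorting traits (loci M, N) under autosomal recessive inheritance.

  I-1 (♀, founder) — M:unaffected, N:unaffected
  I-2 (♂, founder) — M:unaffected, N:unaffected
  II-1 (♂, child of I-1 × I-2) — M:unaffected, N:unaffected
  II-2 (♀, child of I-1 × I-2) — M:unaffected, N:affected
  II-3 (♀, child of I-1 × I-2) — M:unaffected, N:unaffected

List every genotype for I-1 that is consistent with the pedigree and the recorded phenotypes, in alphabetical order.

I-1 ∈ {MM Nn, Mm Nn}

M/I-1 un ·: MM|Mm
M/I-2 un ·: MM|Mm
M/II-1 un I-1×I-2: MM|Mm
M/II-2 un I-1×I-2: MM|Mm
M/II-3 un I-1×I-2: MM|Mm
⇒ M over [I-1,I-2,II-1,II-2,II-3]: 25 consistent
N/I-1 un ·: Nn
N/I-2 un ·: Nn
N/II-1 un I-1×I-2: NN|Nn
N/II-2 aff I-1×I-2: nn
N/II-3 un I-1×I-2: NN|Nn
⇒ N over [I-1,I-2,II-1,II-2,II-3]: 4 consistent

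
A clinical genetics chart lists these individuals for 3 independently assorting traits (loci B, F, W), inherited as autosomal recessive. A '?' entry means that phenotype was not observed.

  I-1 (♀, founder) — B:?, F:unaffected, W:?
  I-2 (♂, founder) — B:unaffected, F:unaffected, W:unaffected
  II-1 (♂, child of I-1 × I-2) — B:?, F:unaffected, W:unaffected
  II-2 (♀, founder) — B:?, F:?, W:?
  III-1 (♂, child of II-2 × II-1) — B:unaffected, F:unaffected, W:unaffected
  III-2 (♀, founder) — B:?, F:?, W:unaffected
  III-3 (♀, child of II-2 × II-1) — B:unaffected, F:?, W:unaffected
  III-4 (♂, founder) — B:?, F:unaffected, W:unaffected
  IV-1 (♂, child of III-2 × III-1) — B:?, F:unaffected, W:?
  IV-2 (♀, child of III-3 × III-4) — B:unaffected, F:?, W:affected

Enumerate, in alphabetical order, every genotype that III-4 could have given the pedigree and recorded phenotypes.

III-4 ∈ {BB FF Ww, BB Ff Ww, Bb FF Ww, Bb Ff Ww, bb FF Ww, bb Ff Ww}

B/I-1 ? ·: BB|Bb|bb
B/I-2 un ·: BB|Bb
B/II-1 ? I-1×I-2: BB|Bb|bb
B/II-2 ? ·: BB|Bb|bb
B/III-1 un II-2×II-1: BB|Bb
B/III-2 ? ·: BB|Bb|bb
B/III-3 un II-2×II-1: BB|Bb
B/III-4 ? ·: BB|Bb|bb
B/IV-1 ? III-2×III-1: BB|Bb|bb
B/IV-2 un III-3×III-4: BB|Bb
⇒ B over [I-1,I-2,II-1,II-2,III-1,III-2,III-3,III-4,IV-1,IV-2]: 1905 consistent
F/I-1 un ·: FF|Ff
F/I-2 un ·: FF|Ff
F/II-1 un I-1×I-2: FF|Ff
F/II-2 ? ·: FF|Ff|ff
F/III-1 un II-2×II-1: FF|Ff
F/III-2 ? ·: FF|Ff|ff
F/III-3 ? II-2×II-1: FF|Ff|ff
F/III-4 un ·: FF|Ff
F/IV-1 un III-2×III-1: FF|Ff
F/IV-2 ? III-3×III-4: FF|Ff|ff
⇒ F over [I-1,I-2,II-1,II-2,III-1,III-2,III-3,III-4,IV-1,IV-2]: 1069 consistent
W/I-1 ? ·: WW|Ww|ww
W/I-2 un ·: WW|Ww
W/II-1 un I-1×I-2: WW|Ww
W/II-2 ? ·: WW|Ww|ww
W/III-1 un II-2×II-1: WW|Ww
W/III-2 un ·: WW|Ww
W/III-3 un II-2×II-1: Ww
W/III-4 un ·: Ww
W/IV-1 ? III-2×III-1: WW|Ww|ww
W/IV-2 aff III-3×III-4: ww
⇒ W over [I-1,I-2,II-1,II-2,III-1,III-2,III-3,III-4,IV-1,IV-2]: 157 consistent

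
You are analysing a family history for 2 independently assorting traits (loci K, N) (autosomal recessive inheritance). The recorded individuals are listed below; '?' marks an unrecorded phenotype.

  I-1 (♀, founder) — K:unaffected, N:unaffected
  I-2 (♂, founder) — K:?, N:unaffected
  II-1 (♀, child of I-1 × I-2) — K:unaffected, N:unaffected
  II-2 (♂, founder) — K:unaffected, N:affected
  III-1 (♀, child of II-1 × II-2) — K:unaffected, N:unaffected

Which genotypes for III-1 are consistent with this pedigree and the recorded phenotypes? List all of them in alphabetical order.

III-1 ∈ {KK Nn, Kk Nn}

K/I-1 un ·: KK|Kk
K/I-2 ? ·: KK|Kk|kk
K/II-1 un I-1×I-2: KK|Kk
K/II-2 un ·: KK|Kk
K/III-1 un II-1×II-2: KK|Kk
⇒ K over [I-1,I-2,II-1,II-2,III-1]: 32 consistent
N/I-1 un ·: NN|Nn
N/I-2 un ·: NN|Nn
N/II-1 un I-1×I-2: NN|Nn
N/II-2 aff ·: nn
N/III-1 un II-1×II-2: Nn
⇒ N over [I-1,I-2,II-1,II-2,III-1]: 7 consistent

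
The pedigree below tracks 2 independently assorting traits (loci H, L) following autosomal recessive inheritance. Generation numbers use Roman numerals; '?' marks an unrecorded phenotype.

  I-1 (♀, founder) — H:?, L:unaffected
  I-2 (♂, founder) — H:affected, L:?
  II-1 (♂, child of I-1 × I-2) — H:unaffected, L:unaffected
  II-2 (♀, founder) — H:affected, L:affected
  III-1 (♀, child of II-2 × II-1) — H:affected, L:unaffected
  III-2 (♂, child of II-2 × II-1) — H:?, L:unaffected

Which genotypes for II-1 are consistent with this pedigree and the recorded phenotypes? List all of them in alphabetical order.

H/I-1 ? ·: HH|Hh
H/I-2 aff ·: hh
H/II-1 un I-1×I-2: Hh
H/II-2 aff ·: hh
H/III-1 aff II-2×II-1: hh
H/III-2 ? II-2×II-1: Hh|hh
⇒ H over [I-1,I-2,II-1,II-2,III-1,III-2]: 4 consistent
L/I-1 un ·: LL|Ll
L/I-2 ? ·: LL|Ll|ll
L/II-1 un I-1×I-2: LL|Ll
L/II-2 aff ·: ll
L/III-1 un II-2×II-1: Ll
L/III-2 un II-2×II-1: Ll
⇒ L over [I-1,I-2,II-1,II-2,III-1,III-2]: 9 consistent

II-1 ∈ {Hh LL, Hh Ll}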